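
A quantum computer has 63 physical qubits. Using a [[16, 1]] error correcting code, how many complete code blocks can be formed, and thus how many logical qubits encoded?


Each code block uses 16 physical qubits for 1 logical qubit(s).
Number of complete blocks = floor(63 / 16) = 3
Logical qubits = 3 * 1
= 3

3


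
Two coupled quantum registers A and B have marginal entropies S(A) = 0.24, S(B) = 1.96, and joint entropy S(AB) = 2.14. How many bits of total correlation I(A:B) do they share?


I(A:B) = S(A) + S(B) - S(AB)
= 0.24 + 1.96 - 2.14
= 0.0600

0.0600


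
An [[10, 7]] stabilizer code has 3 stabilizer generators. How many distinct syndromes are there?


Each stabilizer generator gives a binary (+1 or -1) measurement outcome.
With 3 independent generators:
Total syndromes = 2^3
= 8

8


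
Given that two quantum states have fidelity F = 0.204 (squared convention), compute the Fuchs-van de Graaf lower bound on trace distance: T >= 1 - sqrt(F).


Fuchs-van de Graaf (squared-fidelity convention): 1 - sqrt(F) <= T <= sqrt(1 - F).
Lower bound: T >= 1 - sqrt(F)
sqrt(F) = sqrt(0.204) = 0.4517
T >= 1 - 0.4517
T >= 0.5483

0.5483


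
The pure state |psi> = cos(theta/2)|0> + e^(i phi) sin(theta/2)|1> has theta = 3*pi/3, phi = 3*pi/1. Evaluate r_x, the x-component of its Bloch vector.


theta = 3.1416, phi = 9.4248
r_x = sin(theta)*cos(phi) = 0.0000 * -1.0000
r_x = 0.0000

0.0000


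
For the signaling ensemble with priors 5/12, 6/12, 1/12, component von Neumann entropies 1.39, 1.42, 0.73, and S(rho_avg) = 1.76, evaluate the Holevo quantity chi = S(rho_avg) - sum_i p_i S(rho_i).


chi = S(rho) - sum_i p_i * S(rho_i)
Weighted entropy = 5/12 * 1.39 + 6/12 * 1.42 + 1/12 * 0.73
= 1.3500
chi = 1.76 - 1.3500
= 0.4100

0.4100


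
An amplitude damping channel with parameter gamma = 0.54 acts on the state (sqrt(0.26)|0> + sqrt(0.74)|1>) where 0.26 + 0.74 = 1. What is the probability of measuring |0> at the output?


For amplitude damping with parameter gamma on state sqrt(a)|0> + sqrt(b)|1>:
alpha^2 = 0.26, beta^2 = 0.74
P(|0>) = alpha^2 + gamma * beta^2
= 0.26 + 0.54 * 0.74
= 0.26 + 0.3996
= 0.6596

0.6596


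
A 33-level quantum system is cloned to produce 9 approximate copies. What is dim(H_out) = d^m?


Output space = H^(tensor 9) where dim(H) = 33
dim = 33^9
= 1089 (after 2 factors)
= 35937 (after 3 factors)
= 1185921 (after 4 factors)
= 39135393 (after 5 factors)
= 1291467969 (after 6 factors)
= 42618442977 (after 7 factors)
= 1406408618241 (after 8 factors)
= 46411484401953 (after 9 factors)
= 46411484401953

46411484401953


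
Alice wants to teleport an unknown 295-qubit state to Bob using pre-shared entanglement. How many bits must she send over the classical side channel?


Quantum teleportation requires 2 classical bits per qubit teleported.
295 qubit(s) -> 2 * 295 = 590 classical bits

590


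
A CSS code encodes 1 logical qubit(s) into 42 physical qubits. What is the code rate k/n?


Code rate R = k/n
= 1/42
= 0.0238

0.0238


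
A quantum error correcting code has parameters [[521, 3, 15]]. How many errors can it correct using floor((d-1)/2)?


Code parameters: [[521, 3, 15]], distance d = 15.
Number of correctable errors = floor((d-1)/2)
= floor((15 - 1)/2)
= floor(14/2)
= 7

7


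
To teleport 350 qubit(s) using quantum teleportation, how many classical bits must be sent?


Quantum teleportation requires 2 classical bits per qubit teleported.
350 qubit(s) -> 2 * 350 = 700 classical bits

700


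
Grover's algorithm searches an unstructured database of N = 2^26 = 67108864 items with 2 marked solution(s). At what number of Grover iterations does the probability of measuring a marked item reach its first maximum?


After j Grover iterations the success probability is P(j) = sin^2((2j+1)*theta), where sin(theta) = sqrt(k/N).
N = 2^26 = 67108864, k = 2
sin(theta) = sqrt(k/N) = 0.0001726334915
theta = arcsin(sqrt(k/N)) = 0.0001726334924 rad
P(j) reaches its first maximum when (2j+1)*theta is as close as possible to pi/2, i.e. j = round(pi/(4*theta) - 1/2).
pi/(4*theta) - 1/2 = 4549.0121
(For comparison, the common estimate pi/4 * sqrt(N/k) = 4549.5121; the exact maximiser is used here.)
Optimal iterations = 4549

4549


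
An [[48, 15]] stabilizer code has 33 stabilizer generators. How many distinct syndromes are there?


Each stabilizer generator gives a binary (+1 or -1) measurement outcome.
With 33 independent generators:
Total syndromes = 2^33
= 8589934592

8589934592


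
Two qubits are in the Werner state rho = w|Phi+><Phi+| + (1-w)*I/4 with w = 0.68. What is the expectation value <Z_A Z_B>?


|Phi+> = (|00> + |11>)/sqrt(2)
For the pure Bell state, <Z_A Z_B> = +1 (Bell-state Pauli correlator).
The maximally-mixed part I/4 has tr(I/4 * P tensor P) = 0 for any traceless Pauli P.
So <Z_A Z_B>_rho = w * (+1) + (1 - w) * 0
= 0.68 * (+1)
= 0.6800

0.6800


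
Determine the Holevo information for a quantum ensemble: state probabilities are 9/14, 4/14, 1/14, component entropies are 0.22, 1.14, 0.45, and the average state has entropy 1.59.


chi = S(rho) - sum_i p_i * S(rho_i)
Weighted entropy = 9/14 * 0.22 + 4/14 * 1.14 + 1/14 * 0.45
= 0.4993
chi = 1.59 - 0.4993
= 1.0907

1.0907


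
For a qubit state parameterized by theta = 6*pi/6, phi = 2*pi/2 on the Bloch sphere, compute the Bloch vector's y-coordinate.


theta = 3.1416, phi = 3.1416
r_y = sin(theta)*sin(phi) = 0.0000 * 0.0000
r_y = 0.0000

0.0000


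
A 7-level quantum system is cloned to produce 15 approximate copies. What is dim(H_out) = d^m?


Output space = H^(tensor 15) where dim(H) = 7
dim = 7^15
= 49 (after 2 factors)
= 343 (after 3 factors)
= 2401 (after 4 factors)
= 16807 (after 5 factors)
= 117649 (after 6 factors)
= 823543 (after 7 factors)
= 5764801 (after 8 factors)
= 40353607 (after 9 factors)
= 282475249 (after 10 factors)
= 1977326743 (after 11 factors)
= 13841287201 (after 12 factors)
= 96889010407 (after 13 factors)
= 678223072849 (after 14 factors)
= 4747561509943 (after 15 factors)
= 4747561509943

4747561509943


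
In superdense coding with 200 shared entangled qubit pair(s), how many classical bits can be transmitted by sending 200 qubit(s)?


Superdense coding allows 2 classical bits per shared entangled pair.
200 pair(s) -> 2 * 200 = 400 classical bits

400


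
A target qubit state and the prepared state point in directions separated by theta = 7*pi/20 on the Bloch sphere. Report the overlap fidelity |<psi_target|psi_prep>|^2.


For states separated by angle theta on Bloch sphere:
F = cos^2(theta/2)
theta = 7*pi/20 = 1.0996
theta/2 = 0.5498
cos(theta/2) = 0.8526
F = 0.7270

0.7270


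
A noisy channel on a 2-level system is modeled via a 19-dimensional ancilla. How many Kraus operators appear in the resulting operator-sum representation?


Tracing out the environment in an orthonormal basis {|i>_E} gives Kraus operators K_i = <i|_E U |0>_E.
Number of Kraus operators = dim(H_env) = d_env
= 19

19


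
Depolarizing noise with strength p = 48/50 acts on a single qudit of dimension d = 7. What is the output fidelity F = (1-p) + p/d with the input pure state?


F = (1-p) + p/d
= (1 - 0.9600) + 0.9600/7
= 0.0400 + 0.1371
= 0.1771

0.1771


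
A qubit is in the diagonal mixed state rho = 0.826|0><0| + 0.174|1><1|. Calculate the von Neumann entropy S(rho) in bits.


S = -p*log2(p) - (1-p)*log2(1-p)
p = 0.8260, 1-p = 0.1740
= -0.8260 * log2(0.8260) - 0.1740 * log2(0.1740)
= -(-0.2278) - (-0.4390)
= 0.6668

0.6668


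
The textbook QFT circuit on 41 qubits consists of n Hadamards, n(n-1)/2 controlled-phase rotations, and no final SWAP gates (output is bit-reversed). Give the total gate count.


Hadamard gates: 41
Controlled rotations: n*(n-1)/2 = 41*40/2 = 820
SWAP gates: 0 (omitted)
Total = 41 + 820
= 861

861


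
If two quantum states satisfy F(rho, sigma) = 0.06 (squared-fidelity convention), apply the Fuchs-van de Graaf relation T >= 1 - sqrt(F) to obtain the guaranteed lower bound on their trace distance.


Fuchs-van de Graaf (squared-fidelity convention): 1 - sqrt(F) <= T <= sqrt(1 - F).
Lower bound: T >= 1 - sqrt(F)
sqrt(F) = sqrt(0.06) = 0.2449
T >= 1 - 0.2449
T >= 0.7551

0.7551


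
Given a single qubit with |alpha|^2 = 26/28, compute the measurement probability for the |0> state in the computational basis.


|alpha|^2 = 26/28 = 0.9286
|beta|^2 = 1 - 26/28 = 2/28 = 0.0714
P(|0>) = |alpha|^2 = 0.9286

0.9286


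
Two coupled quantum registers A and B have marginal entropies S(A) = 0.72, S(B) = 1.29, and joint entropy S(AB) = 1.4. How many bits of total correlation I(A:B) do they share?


I(A:B) = S(A) + S(B) - S(AB)
= 0.72 + 1.29 - 1.4
= 0.6100

0.6100


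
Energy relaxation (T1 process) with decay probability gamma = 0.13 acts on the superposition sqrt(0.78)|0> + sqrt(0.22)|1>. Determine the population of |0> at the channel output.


For amplitude damping with parameter gamma on state sqrt(a)|0> + sqrt(b)|1>:
alpha^2 = 0.78, beta^2 = 0.22
P(|0>) = alpha^2 + gamma * beta^2
= 0.78 + 0.13 * 0.22
= 0.78 + 0.0286
= 0.8086

0.8086


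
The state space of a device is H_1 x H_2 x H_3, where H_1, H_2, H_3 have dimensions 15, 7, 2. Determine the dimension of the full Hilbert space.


dim(H_1 x H_2 x H_3) = 15 * 7 * 2
= 105 * 2
= 210

210


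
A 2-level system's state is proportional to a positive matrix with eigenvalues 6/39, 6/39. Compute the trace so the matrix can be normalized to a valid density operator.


tr(M) = sum of eigenvalues
= 6/39 + 6/39
= 12/39
= 0.3077

0.3077


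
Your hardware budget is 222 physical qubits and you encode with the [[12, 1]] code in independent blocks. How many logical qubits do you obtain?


Each code block uses 12 physical qubits for 1 logical qubit(s).
Number of complete blocks = floor(222 / 12) = 18
Logical qubits = 18 * 1
= 18

18


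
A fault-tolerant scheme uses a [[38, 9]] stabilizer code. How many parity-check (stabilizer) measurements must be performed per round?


For an [[n,k]] stabilizer code:
Number of stabilizer generators = n - k
= 38 - 9
= 29

29


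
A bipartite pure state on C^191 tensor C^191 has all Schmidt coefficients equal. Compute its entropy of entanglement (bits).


For a maximally entangled state in d x d:
S = log2(d) = log2(191)
= 7.5774

7.5774


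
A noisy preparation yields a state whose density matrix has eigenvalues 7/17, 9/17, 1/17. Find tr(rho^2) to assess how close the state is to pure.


tr(rho^2) = sum of eigenvalues squared
= (7/17)^2 + (9/17)^2 + (1/17)^2
= (49 + 81 + 1) / 289
= 131/289
= 0.4533

0.4533


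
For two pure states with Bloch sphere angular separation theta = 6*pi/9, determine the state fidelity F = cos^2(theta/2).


For states separated by angle theta on Bloch sphere:
F = cos^2(theta/2)
theta = 6*pi/9 = 2.0944
theta/2 = 1.0472
cos(theta/2) = 0.5000
F = 0.2500

0.2500


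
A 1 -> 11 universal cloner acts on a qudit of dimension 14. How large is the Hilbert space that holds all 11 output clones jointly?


Output space = H^(tensor 11) where dim(H) = 14
dim = 14^11
= 196 (after 2 factors)
= 2744 (after 3 factors)
= 38416 (after 4 factors)
= 537824 (after 5 factors)
= 7529536 (after 6 factors)
= 105413504 (after 7 factors)
= 1475789056 (after 8 factors)
= 20661046784 (after 9 factors)
= 289254654976 (after 10 factors)
= 4049565169664 (after 11 factors)
= 4049565169664

4049565169664


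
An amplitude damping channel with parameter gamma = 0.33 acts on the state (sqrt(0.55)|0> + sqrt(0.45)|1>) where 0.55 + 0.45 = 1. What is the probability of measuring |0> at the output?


For amplitude damping with parameter gamma on state sqrt(a)|0> + sqrt(b)|1>:
alpha^2 = 0.55, beta^2 = 0.45
P(|0>) = alpha^2 + gamma * beta^2
= 0.55 + 0.33 * 0.45
= 0.55 + 0.1485
= 0.6985

0.6985


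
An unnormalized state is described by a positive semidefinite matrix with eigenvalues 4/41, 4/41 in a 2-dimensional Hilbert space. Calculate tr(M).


tr(M) = sum of eigenvalues
= 4/41 + 4/41
= 8/41
= 0.1951

0.1951


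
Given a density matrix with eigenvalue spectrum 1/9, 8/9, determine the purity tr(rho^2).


tr(rho^2) = sum of eigenvalues squared
= (1/9)^2 + (8/9)^2
= (1 + 64) / 81
= 65/81
= 0.8025

0.8025


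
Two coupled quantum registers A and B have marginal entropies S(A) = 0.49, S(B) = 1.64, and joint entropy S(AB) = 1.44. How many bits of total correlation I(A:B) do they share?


I(A:B) = S(A) + S(B) - S(AB)
= 0.49 + 1.64 - 1.44
= 0.6900

0.6900


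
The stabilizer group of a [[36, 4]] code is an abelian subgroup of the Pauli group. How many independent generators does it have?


For an [[n,k]] stabilizer code:
Number of stabilizer generators = n - k
= 36 - 4
= 32

32


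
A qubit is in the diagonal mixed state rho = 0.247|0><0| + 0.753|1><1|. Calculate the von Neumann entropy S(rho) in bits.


S = -p*log2(p) - (1-p)*log2(1-p)
p = 0.2470, 1-p = 0.7530
= -0.2470 * log2(0.2470) - 0.7530 * log2(0.7530)
= -(-0.4983) - (-0.3082)
= 0.8065

0.8065


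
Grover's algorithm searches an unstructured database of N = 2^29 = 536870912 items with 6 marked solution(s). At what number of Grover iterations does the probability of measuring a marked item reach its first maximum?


After j Grover iterations the success probability is P(j) = sin^2((2j+1)*theta), where sin(theta) = sqrt(k/N).
N = 2^29 = 536870912, k = 6
sin(theta) = sqrt(k/N) = 0.0001057159917
theta = arcsin(sqrt(k/N)) = 0.0001057159919 rad
P(j) reaches its first maximum when (2j+1)*theta is as close as possible to pi/2, i.e. j = round(pi/(4*theta) - 1/2).
pi/(4*theta) - 1/2 = 7428.8222
(For comparison, the common estimate pi/4 * sqrt(N/k) = 7429.3222; the exact maximiser is used here.)
Optimal iterations = 7429

7429


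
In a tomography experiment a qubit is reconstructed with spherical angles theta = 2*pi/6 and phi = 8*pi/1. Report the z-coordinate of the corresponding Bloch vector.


theta = 1.0472, phi = 25.1327
r_z = cos(theta) = 0.5000

0.5000


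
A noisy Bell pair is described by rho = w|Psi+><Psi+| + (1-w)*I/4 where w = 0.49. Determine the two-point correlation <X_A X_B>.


|Psi+> = (|01> + |10>)/sqrt(2)
For the pure Bell state, <X_A X_B> = +1 (Bell-state Pauli correlator).
The maximally-mixed part I/4 has tr(I/4 * P tensor P) = 0 for any traceless Pauli P.
So <X_A X_B>_rho = w * (+1) + (1 - w) * 0
= 0.49 * (+1)
= 0.4900

0.4900


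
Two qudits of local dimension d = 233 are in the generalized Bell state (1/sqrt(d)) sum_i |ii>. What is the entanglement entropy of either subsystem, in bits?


For a maximally entangled state in d x d:
S = log2(d) = log2(233)
= 7.8642

7.8642


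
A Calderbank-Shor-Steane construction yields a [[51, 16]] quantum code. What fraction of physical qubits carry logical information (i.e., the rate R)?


Code rate R = k/n
= 16/51
= 0.3137

0.3137


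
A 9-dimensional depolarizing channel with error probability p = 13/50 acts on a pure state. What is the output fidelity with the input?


F = (1-p) + p/d
= (1 - 0.2600) + 0.2600/9
= 0.7400 + 0.0289
= 0.7689

0.7689


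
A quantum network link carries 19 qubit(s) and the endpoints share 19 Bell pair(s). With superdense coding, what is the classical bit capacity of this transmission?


Superdense coding allows 2 classical bits per shared entangled pair.
19 pair(s) -> 2 * 19 = 38 classical bits

38


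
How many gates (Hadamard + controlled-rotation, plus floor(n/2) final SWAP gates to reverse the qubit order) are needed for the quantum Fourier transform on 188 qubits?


Hadamard gates: 188
Controlled rotations: n*(n-1)/2 = 188*187/2 = 17578
SWAP gates: floor(n/2) = floor(188/2) = 94
Total = 188 + 17578 + 94
= 17860

17860


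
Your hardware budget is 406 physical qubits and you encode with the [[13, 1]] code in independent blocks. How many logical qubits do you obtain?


Each code block uses 13 physical qubits for 1 logical qubit(s).
Number of complete blocks = floor(406 / 13) = 31
Logical qubits = 31 * 1
= 31

31


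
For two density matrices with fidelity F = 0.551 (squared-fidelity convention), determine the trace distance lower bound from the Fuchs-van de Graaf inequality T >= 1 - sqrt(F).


Fuchs-van de Graaf (squared-fidelity convention): 1 - sqrt(F) <= T <= sqrt(1 - F).
Lower bound: T >= 1 - sqrt(F)
sqrt(F) = sqrt(0.551) = 0.7423
T >= 1 - 0.7423
T >= 0.2577

0.2577


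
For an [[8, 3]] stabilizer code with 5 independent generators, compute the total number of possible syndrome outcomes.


Each stabilizer generator gives a binary (+1 or -1) measurement outcome.
With 5 independent generators:
Total syndromes = 2^5
= 32

32


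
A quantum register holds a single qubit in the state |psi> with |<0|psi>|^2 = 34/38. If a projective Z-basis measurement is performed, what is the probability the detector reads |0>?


|alpha|^2 = 34/38 = 0.8947
|beta|^2 = 1 - 34/38 = 4/38 = 0.1053
P(|0>) = |alpha|^2 = 0.8947

0.8947


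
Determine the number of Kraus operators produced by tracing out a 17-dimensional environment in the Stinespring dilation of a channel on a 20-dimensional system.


Tracing out the environment in an orthonormal basis {|i>_E} gives Kraus operators K_i = <i|_E U |0>_E.
Number of Kraus operators = dim(H_env) = d_env
= 17

17


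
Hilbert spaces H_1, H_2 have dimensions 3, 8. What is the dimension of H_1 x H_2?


dim(H_1 x H_2) = 3 * 8
= 24

24


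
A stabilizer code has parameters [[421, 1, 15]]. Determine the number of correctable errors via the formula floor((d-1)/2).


Code parameters: [[421, 1, 15]], distance d = 15.
Number of correctable errors = floor((d-1)/2)
= floor((15 - 1)/2)
= floor(14/2)
= 7

7


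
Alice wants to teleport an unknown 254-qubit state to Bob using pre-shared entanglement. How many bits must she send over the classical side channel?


Quantum teleportation requires 2 classical bits per qubit teleported.
254 qubit(s) -> 2 * 254 = 508 classical bits

508


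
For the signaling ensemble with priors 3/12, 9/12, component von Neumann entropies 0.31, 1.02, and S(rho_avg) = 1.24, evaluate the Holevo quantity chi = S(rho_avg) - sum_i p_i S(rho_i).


chi = S(rho) - sum_i p_i * S(rho_i)
Weighted entropy = 3/12 * 0.31 + 9/12 * 1.02
= 0.8425
chi = 1.24 - 0.8425
= 0.3975

0.3975


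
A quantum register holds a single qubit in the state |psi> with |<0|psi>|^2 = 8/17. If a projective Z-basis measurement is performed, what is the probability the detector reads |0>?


|alpha|^2 = 8/17 = 0.4706
|beta|^2 = 1 - 8/17 = 9/17 = 0.5294
P(|0>) = |alpha|^2 = 0.4706

0.4706


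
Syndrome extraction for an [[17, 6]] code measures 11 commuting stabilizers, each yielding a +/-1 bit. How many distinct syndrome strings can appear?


Each stabilizer generator gives a binary (+1 or -1) measurement outcome.
With 11 independent generators:
Total syndromes = 2^11
= 2048

2048


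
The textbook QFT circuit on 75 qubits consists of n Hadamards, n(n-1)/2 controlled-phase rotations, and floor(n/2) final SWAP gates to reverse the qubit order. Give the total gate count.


Hadamard gates: 75
Controlled rotations: n*(n-1)/2 = 75*74/2 = 2775
SWAP gates: floor(n/2) = floor(75/2) = 37
Total = 75 + 2775 + 37
= 2887

2887


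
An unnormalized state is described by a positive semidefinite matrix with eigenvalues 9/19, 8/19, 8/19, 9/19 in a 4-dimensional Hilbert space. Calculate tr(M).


tr(M) = sum of eigenvalues
= 9/19 + 8/19 + 8/19 + 9/19
= 34/19
= 1.7895

1.7895


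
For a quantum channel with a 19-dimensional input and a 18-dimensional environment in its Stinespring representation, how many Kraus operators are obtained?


Tracing out the environment in an orthonormal basis {|i>_E} gives Kraus operators K_i = <i|_E U |0>_E.
Number of Kraus operators = dim(H_env) = d_env
= 18

18


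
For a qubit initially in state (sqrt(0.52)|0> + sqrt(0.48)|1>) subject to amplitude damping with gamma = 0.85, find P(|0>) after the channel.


For amplitude damping with parameter gamma on state sqrt(a)|0> + sqrt(b)|1>:
alpha^2 = 0.52, beta^2 = 0.48
P(|0>) = alpha^2 + gamma * beta^2
= 0.52 + 0.85 * 0.48
= 0.52 + 0.4080
= 0.9280

0.9280


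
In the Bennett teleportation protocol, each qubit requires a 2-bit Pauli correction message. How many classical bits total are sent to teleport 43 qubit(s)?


Quantum teleportation requires 2 classical bits per qubit teleported.
43 qubit(s) -> 2 * 43 = 86 classical bits

86


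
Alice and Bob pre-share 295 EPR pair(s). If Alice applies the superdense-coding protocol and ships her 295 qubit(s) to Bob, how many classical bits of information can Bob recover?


Superdense coding allows 2 classical bits per shared entangled pair.
295 pair(s) -> 2 * 295 = 590 classical bits

590


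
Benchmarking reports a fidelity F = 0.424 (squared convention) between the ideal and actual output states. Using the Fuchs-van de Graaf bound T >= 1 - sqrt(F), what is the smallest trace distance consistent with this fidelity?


Fuchs-van de Graaf (squared-fidelity convention): 1 - sqrt(F) <= T <= sqrt(1 - F).
Lower bound: T >= 1 - sqrt(F)
sqrt(F) = sqrt(0.424) = 0.6512
T >= 1 - 0.6512
T >= 0.3488

0.3488


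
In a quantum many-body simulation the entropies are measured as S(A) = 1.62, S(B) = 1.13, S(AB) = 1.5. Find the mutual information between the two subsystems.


I(A:B) = S(A) + S(B) - S(AB)
= 1.62 + 1.13 - 1.5
= 1.2500

1.2500


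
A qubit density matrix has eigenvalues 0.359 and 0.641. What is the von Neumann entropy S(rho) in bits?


S = -p*log2(p) - (1-p)*log2(1-p)
p = 0.3590, 1-p = 0.6410
= -0.3590 * log2(0.3590) - 0.6410 * log2(0.6410)
= -(-0.5306) - (-0.4113)
= 0.9418

0.9418


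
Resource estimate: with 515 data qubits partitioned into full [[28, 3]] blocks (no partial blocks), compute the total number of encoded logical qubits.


Each code block uses 28 physical qubits for 3 logical qubit(s).
Number of complete blocks = floor(515 / 28) = 18
Logical qubits = 18 * 3
= 54

54


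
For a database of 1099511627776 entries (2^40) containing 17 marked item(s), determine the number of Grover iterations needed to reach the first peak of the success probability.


After j Grover iterations the success probability is P(j) = sin^2((2j+1)*theta), where sin(theta) = sqrt(k/N).
N = 2^40 = 1099511627776, k = 17
sin(theta) = sqrt(k/N) = 3.932099939e-06
theta = arcsin(sqrt(k/N)) = 3.932099939e-06 rad
P(j) reaches its first maximum when (2j+1)*theta is as close as possible to pi/2, i.e. j = round(pi/(4*theta) - 1/2).
pi/(4*theta) - 1/2 = 199739.6326
(For comparison, the common estimate pi/4 * sqrt(N/k) = 199740.1326; the exact maximiser is used here.)
Optimal iterations = 199740

199740


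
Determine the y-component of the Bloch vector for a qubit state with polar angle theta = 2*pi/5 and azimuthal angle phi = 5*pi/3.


theta = 1.2566, phi = 5.2360
r_y = sin(theta)*sin(phi) = 0.9511 * -0.8660
r_y = -0.8236

-0.8236


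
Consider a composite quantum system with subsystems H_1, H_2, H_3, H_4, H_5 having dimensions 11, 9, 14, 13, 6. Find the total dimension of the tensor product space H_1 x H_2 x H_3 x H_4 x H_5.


dim(H_1 x H_2 x H_3 x H_4 x H_5) = 11 * 9 * 14 * 13 * 6
= 99 * 14 * 13 * 6
= 1386 * 13 * 6
= 18018 * 6
= 108108

108108


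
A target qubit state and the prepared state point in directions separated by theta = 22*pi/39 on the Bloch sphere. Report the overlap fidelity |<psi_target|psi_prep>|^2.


For states separated by angle theta on Bloch sphere:
F = cos^2(theta/2)
theta = 22*pi/39 = 1.7722
theta/2 = 0.8861
cos(theta/2) = 0.6324
F = 0.4000

0.4000


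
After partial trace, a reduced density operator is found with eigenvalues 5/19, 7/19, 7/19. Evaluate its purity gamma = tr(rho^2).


tr(rho^2) = sum of eigenvalues squared
= (5/19)^2 + (7/19)^2 + (7/19)^2
= (25 + 49 + 49) / 361
= 123/361
= 0.3407

0.3407


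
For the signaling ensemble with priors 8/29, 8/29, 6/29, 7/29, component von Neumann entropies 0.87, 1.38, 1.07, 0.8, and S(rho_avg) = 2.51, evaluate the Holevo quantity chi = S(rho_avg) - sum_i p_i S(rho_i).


chi = S(rho) - sum_i p_i * S(rho_i)
Weighted entropy = 8/29 * 0.87 + 8/29 * 1.38 + 6/29 * 1.07 + 7/29 * 0.8
= 1.0352
chi = 2.51 - 1.0352
= 1.4748

1.4748


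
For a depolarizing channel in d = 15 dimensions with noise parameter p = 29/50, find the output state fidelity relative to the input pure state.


F = (1-p) + p/d
= (1 - 0.5800) + 0.5800/15
= 0.4200 + 0.0387
= 0.4587

0.4587


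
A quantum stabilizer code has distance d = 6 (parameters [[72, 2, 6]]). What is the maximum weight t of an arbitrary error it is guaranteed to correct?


Code parameters: [[72, 2, 6]], distance d = 6.
Number of correctable errors = floor((d-1)/2)
= floor((6 - 1)/2)
= floor(5/2)
= 2

2


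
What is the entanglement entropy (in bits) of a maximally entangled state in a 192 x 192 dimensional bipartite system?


For a maximally entangled state in d x d:
S = log2(d) = log2(192)
= 7.5850

7.5850


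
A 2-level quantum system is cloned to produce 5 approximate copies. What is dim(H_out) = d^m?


Output space = H^(tensor 5) where dim(H) = 2
dim = 2^5
= 4 (after 2 factors)
= 8 (after 3 factors)
= 16 (after 4 factors)
= 32 (after 5 factors)
= 32

32


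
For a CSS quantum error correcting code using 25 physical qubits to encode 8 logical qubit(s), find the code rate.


Code rate R = k/n
= 8/25
= 0.3200

0.3200


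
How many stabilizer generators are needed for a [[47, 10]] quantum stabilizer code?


For an [[n,k]] stabilizer code:
Number of stabilizer generators = n - k
= 47 - 10
= 37

37


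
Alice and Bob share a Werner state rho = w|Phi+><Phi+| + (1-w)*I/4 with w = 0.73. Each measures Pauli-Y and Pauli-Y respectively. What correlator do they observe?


|Phi+> = (|00> + |11>)/sqrt(2)
For the pure Bell state, <Y_A Y_B> = -1 (Bell-state Pauli correlator).
The maximally-mixed part I/4 has tr(I/4 * P tensor P) = 0 for any traceless Pauli P.
So <Y_A Y_B>_rho = w * (-1) + (1 - w) * 0
= 0.73 * (-1)
= -0.7300

-0.7300


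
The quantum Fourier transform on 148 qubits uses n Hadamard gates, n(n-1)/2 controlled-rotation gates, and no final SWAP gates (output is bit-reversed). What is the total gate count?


Hadamard gates: 148
Controlled rotations: n*(n-1)/2 = 148*147/2 = 10878
SWAP gates: 0 (omitted)
Total = 148 + 10878
= 11026

11026


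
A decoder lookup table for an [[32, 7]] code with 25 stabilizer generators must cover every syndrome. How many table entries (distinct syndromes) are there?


Each stabilizer generator gives a binary (+1 or -1) measurement outcome.
With 25 independent generators:
Total syndromes = 2^25
= 33554432

33554432


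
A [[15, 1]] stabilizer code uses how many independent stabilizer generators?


For an [[n,k]] stabilizer code:
Number of stabilizer generators = n - k
= 15 - 1
= 14

14


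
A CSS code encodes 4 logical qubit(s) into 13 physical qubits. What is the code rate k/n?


Code rate R = k/n
= 4/13
= 0.3077

0.3077


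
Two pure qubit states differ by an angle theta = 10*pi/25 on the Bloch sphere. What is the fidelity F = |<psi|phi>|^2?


For states separated by angle theta on Bloch sphere:
F = cos^2(theta/2)
theta = 10*pi/25 = 1.2566
theta/2 = 0.6283
cos(theta/2) = 0.8090
F = 0.6545

0.6545


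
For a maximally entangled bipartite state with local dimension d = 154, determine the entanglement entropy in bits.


For a maximally entangled state in d x d:
S = log2(d) = log2(154)
= 7.2668

7.2668


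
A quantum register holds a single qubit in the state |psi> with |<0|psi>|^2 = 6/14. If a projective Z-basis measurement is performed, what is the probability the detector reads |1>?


|alpha|^2 = 6/14 = 0.4286
|beta|^2 = 1 - 6/14 = 8/14 = 0.5714
P(|1>) = |beta|^2 = 0.5714

0.5714


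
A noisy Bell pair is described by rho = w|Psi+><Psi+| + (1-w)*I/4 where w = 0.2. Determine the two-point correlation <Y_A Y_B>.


|Psi+> = (|01> + |10>)/sqrt(2)
For the pure Bell state, <Y_A Y_B> = +1 (Bell-state Pauli correlator).
The maximally-mixed part I/4 has tr(I/4 * P tensor P) = 0 for any traceless Pauli P.
So <Y_A Y_B>_rho = w * (+1) + (1 - w) * 0
= 0.2 * (+1)
= 0.2000

0.2000


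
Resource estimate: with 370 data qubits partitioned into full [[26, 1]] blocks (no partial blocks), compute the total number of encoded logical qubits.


Each code block uses 26 physical qubits for 1 logical qubit(s).
Number of complete blocks = floor(370 / 26) = 14
Logical qubits = 14 * 1
= 14

14


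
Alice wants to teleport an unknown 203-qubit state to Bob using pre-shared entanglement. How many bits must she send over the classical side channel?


Quantum teleportation requires 2 classical bits per qubit teleported.
203 qubit(s) -> 2 * 203 = 406 classical bits

406


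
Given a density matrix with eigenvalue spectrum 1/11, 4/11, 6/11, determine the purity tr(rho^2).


tr(rho^2) = sum of eigenvalues squared
= (1/11)^2 + (4/11)^2 + (6/11)^2
= (1 + 16 + 36) / 121
= 53/121
= 0.4380

0.4380


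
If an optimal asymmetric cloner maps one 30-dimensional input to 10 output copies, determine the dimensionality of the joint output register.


Output space = H^(tensor 10) where dim(H) = 30
dim = 30^10
= 900 (after 2 factors)
= 27000 (after 3 factors)
= 810000 (after 4 factors)
= 24300000 (after 5 factors)
= 729000000 (after 6 factors)
= 21870000000 (after 7 factors)
= 656100000000 (after 8 factors)
= 19683000000000 (after 9 factors)
= 590490000000000 (after 10 factors)
= 590490000000000

590490000000000


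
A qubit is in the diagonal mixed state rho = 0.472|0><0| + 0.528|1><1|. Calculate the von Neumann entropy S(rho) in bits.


S = -p*log2(p) - (1-p)*log2(1-p)
p = 0.4720, 1-p = 0.5280
= -0.4720 * log2(0.4720) - 0.5280 * log2(0.5280)
= -(-0.5112) - (-0.4865)
= 0.9977

0.9977


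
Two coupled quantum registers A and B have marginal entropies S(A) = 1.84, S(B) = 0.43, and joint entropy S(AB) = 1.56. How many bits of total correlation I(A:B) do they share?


I(A:B) = S(A) + S(B) - S(AB)
= 1.84 + 0.43 - 1.56
= 0.7100

0.7100


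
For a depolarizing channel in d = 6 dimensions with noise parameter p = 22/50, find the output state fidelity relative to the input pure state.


F = (1-p) + p/d
= (1 - 0.4400) + 0.4400/6
= 0.5600 + 0.0733
= 0.6333

0.6333


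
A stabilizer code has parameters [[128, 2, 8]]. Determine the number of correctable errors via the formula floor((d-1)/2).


Code parameters: [[128, 2, 8]], distance d = 8.
Number of correctable errors = floor((d-1)/2)
= floor((8 - 1)/2)
= floor(7/2)
= 3

3


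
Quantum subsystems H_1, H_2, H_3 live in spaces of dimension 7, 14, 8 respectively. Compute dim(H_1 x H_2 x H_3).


dim(H_1 x H_2 x H_3) = 7 * 14 * 8
= 98 * 8
= 784

784


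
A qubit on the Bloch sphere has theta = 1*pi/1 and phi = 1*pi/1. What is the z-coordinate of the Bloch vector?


theta = 3.1416, phi = 3.1416
r_z = cos(theta) = -1.0000

-1.0000


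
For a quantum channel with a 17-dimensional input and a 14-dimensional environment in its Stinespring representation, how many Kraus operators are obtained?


Tracing out the environment in an orthonormal basis {|i>_E} gives Kraus operators K_i = <i|_E U |0>_E.
Number of Kraus operators = dim(H_env) = d_env
= 14

14


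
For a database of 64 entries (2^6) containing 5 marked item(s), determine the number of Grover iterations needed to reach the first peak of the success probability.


After j Grover iterations the success probability is P(j) = sin^2((2j+1)*theta), where sin(theta) = sqrt(k/N).
N = 2^6 = 64, k = 5
sin(theta) = sqrt(k/N) = 0.2795084972
theta = arcsin(sqrt(k/N)) = 0.2832821653 rad
P(j) reaches its first maximum when (2j+1)*theta is as close as possible to pi/2, i.e. j = round(pi/(4*theta) - 1/2).
pi/(4*theta) - 1/2 = 2.2725
(For comparison, the common estimate pi/4 * sqrt(N/k) = 2.8099; the exact maximiser is used here.)
Optimal iterations = 2

2


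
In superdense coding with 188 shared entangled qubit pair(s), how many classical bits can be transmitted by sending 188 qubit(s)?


Superdense coding allows 2 classical bits per shared entangled pair.
188 pair(s) -> 2 * 188 = 376 classical bits

376


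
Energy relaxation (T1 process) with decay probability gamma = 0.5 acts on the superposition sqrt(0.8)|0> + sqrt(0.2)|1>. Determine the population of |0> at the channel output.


For amplitude damping with parameter gamma on state sqrt(a)|0> + sqrt(b)|1>:
alpha^2 = 0.8, beta^2 = 0.2
P(|0>) = alpha^2 + gamma * beta^2
= 0.8 + 0.5 * 0.2
= 0.8 + 0.1000
= 0.9000

0.9000


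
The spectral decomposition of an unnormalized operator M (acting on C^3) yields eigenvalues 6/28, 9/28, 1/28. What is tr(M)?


tr(M) = sum of eigenvalues
= 6/28 + 9/28 + 1/28
= 16/28
= 0.5714

0.5714


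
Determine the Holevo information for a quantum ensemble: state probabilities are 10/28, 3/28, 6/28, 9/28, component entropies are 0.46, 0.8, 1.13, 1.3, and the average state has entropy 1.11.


chi = S(rho) - sum_i p_i * S(rho_i)
Weighted entropy = 10/28 * 0.46 + 3/28 * 0.8 + 6/28 * 1.13 + 9/28 * 1.3
= 0.9100
chi = 1.11 - 0.9100
= 0.2000

0.2000


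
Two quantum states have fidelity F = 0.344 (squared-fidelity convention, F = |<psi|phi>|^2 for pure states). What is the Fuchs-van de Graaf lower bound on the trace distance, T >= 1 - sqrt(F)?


Fuchs-van de Graaf (squared-fidelity convention): 1 - sqrt(F) <= T <= sqrt(1 - F).
Lower bound: T >= 1 - sqrt(F)
sqrt(F) = sqrt(0.344) = 0.5865
T >= 1 - 0.5865
T >= 0.4135

0.4135


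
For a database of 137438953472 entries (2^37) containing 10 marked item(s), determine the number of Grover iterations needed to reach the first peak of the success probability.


After j Grover iterations the success probability is P(j) = sin^2((2j+1)*theta), where sin(theta) = sqrt(k/N).
N = 2^37 = 137438953472, k = 10
sin(theta) = sqrt(k/N) = 8.5299224e-06
theta = arcsin(sqrt(k/N)) = 8.5299224e-06 rad
P(j) reaches its first maximum when (2j+1)*theta is as close as possible to pi/2, i.e. j = round(pi/(4*theta) - 1/2).
pi/(4*theta) - 1/2 = 92075.1516
(For comparison, the common estimate pi/4 * sqrt(N/k) = 92075.6516; the exact maximiser is used here.)
Optimal iterations = 92075

92075


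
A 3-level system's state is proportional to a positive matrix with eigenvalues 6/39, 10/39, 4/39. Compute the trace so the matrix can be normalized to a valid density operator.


tr(M) = sum of eigenvalues
= 6/39 + 10/39 + 4/39
= 20/39
= 0.5128

0.5128


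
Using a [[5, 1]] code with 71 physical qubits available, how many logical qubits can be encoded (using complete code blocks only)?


Each code block uses 5 physical qubits for 1 logical qubit(s).
Number of complete blocks = floor(71 / 5) = 14
Logical qubits = 14 * 1
= 14

14


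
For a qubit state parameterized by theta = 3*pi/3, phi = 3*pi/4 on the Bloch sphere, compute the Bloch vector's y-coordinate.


theta = 3.1416, phi = 2.3562
r_y = sin(theta)*sin(phi) = 0.0000 * 0.7071
r_y = 0.0000

0.0000


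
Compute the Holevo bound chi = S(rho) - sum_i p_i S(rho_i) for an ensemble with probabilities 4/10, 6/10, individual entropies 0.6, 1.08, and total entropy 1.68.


chi = S(rho) - sum_i p_i * S(rho_i)
Weighted entropy = 4/10 * 0.6 + 6/10 * 1.08
= 0.8880
chi = 1.68 - 0.8880
= 0.7920

0.7920


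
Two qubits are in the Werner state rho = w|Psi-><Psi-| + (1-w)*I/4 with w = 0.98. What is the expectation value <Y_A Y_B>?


|Psi-> = (|01> - |10>)/sqrt(2)
For the pure Bell state, <Y_A Y_B> = -1 (Bell-state Pauli correlator).
The maximally-mixed part I/4 has tr(I/4 * P tensor P) = 0 for any traceless Pauli P.
So <Y_A Y_B>_rho = w * (-1) + (1 - w) * 0
= 0.98 * (-1)
= -0.9800

-0.9800


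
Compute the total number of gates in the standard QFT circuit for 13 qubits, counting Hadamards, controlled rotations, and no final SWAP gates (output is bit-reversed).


Hadamard gates: 13
Controlled rotations: n*(n-1)/2 = 13*12/2 = 78
SWAP gates: 0 (omitted)
Total = 13 + 78
= 91

91


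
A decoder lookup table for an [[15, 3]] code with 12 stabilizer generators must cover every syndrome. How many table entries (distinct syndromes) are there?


Each stabilizer generator gives a binary (+1 or -1) measurement outcome.
With 12 independent generators:
Total syndromes = 2^12
= 4096

4096


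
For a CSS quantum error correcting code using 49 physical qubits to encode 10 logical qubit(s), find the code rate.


Code rate R = k/n
= 10/49
= 0.2041

0.2041


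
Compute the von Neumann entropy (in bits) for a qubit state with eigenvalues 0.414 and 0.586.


S = -p*log2(p) - (1-p)*log2(1-p)
p = 0.4140, 1-p = 0.5860
= -0.4140 * log2(0.4140) - 0.5860 * log2(0.5860)
= -(-0.5267) - (-0.4518)
= 0.9786

0.9786


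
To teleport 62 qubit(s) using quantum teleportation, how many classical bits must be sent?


Quantum teleportation requires 2 classical bits per qubit teleported.
62 qubit(s) -> 2 * 62 = 124 classical bits

124


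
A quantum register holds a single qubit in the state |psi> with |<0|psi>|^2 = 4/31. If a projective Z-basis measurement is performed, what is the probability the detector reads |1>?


|alpha|^2 = 4/31 = 0.1290
|beta|^2 = 1 - 4/31 = 27/31 = 0.8710
P(|1>) = |beta|^2 = 0.8710

0.8710


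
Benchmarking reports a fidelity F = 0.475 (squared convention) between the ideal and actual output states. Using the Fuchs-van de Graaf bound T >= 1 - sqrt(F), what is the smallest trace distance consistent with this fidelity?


Fuchs-van de Graaf (squared-fidelity convention): 1 - sqrt(F) <= T <= sqrt(1 - F).
Lower bound: T >= 1 - sqrt(F)
sqrt(F) = sqrt(0.475) = 0.6892
T >= 1 - 0.6892
T >= 0.3108

0.3108


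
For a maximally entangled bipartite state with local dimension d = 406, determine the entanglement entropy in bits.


For a maximally entangled state in d x d:
S = log2(d) = log2(406)
= 8.6653

8.6653


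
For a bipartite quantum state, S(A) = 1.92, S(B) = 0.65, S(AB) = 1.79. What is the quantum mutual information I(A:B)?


I(A:B) = S(A) + S(B) - S(AB)
= 1.92 + 0.65 - 1.79
= 0.7800

0.7800


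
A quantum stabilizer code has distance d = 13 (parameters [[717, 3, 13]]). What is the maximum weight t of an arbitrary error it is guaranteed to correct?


Code parameters: [[717, 3, 13]], distance d = 13.
Number of correctable errors = floor((d-1)/2)
= floor((13 - 1)/2)
= floor(12/2)
= 6

6


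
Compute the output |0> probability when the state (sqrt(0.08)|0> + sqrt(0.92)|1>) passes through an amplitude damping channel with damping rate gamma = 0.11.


For amplitude damping with parameter gamma on state sqrt(a)|0> + sqrt(b)|1>:
alpha^2 = 0.08, beta^2 = 0.92
P(|0>) = alpha^2 + gamma * beta^2
= 0.08 + 0.11 * 0.92
= 0.08 + 0.1012
= 0.1812

0.1812


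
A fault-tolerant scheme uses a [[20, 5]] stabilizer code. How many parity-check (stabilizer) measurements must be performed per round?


For an [[n,k]] stabilizer code:
Number of stabilizer generators = n - k
= 20 - 5
= 15

15


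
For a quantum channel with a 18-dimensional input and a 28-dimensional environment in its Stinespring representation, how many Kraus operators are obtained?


Tracing out the environment in an orthonormal basis {|i>_E} gives Kraus operators K_i = <i|_E U |0>_E.
Number of Kraus operators = dim(H_env) = d_env
= 28

28


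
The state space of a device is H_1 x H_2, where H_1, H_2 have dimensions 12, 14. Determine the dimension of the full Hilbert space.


dim(H_1 x H_2) = 12 * 14
= 168

168


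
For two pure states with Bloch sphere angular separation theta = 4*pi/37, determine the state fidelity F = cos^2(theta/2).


For states separated by angle theta on Bloch sphere:
F = cos^2(theta/2)
theta = 4*pi/37 = 0.3396
theta/2 = 0.1698
cos(theta/2) = 0.9856
F = 0.9714

0.9714


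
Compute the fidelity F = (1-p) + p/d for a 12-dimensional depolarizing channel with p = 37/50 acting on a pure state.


F = (1-p) + p/d
= (1 - 0.7400) + 0.7400/12
= 0.2600 + 0.0617
= 0.3217

0.3217
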